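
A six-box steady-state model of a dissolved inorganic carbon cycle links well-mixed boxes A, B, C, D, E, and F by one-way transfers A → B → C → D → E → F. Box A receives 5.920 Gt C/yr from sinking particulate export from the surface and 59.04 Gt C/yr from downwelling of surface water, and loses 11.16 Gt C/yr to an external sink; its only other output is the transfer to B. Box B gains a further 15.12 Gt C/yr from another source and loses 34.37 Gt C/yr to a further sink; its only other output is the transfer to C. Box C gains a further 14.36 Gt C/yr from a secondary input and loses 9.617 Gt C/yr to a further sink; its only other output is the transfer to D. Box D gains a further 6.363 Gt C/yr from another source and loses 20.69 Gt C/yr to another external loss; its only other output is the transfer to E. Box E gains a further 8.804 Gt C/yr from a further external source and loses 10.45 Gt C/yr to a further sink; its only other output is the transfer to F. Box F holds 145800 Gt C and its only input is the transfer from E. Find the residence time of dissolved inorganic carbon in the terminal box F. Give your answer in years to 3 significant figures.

Box A: F(A→B) = (5.920 + 59.04) − 11.16 = 53.800 Gt C/yr.
Box B: F(B→C) = (53.800 + 15.12) − 34.37 = 34.550 Gt C/yr.
Box C: F(C→D) = (34.550 + 14.36) − 9.617 = 39.293 Gt C/yr.
Box D: F(D→E) = (39.293 + 6.363) − 20.69 = 24.966 Gt C/yr.
Box E: F(E→F) = (24.966 + 8.804) − 10.45 = 23.320 Gt C/yr.
Box F throughput = its input = 23.320 Gt C/yr; τ = 145800 / 23.320 = 6252 yr.

6250 yr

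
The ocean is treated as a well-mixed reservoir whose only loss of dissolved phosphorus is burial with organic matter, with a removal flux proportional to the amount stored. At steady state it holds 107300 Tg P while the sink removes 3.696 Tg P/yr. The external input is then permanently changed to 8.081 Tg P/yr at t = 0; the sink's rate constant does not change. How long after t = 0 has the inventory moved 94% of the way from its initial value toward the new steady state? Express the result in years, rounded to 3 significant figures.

81700 yr

τ = M₀/F₀ = 107300/3.696 = 29030 yr.
The remaining gap fraction is e^(−t/τ); 94% covered ⇒ e^(−t/τ) = 0.0600.
t = −τ ln(0.0600) = 29030 × 2.813 = 81680 yr.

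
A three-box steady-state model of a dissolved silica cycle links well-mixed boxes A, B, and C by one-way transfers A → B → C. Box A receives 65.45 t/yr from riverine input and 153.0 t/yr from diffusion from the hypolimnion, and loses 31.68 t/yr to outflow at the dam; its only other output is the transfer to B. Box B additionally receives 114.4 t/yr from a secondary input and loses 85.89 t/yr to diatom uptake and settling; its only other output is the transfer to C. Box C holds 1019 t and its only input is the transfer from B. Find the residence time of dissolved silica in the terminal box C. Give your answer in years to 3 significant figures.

Box A: F(A→B) = (65.45 + 153.0) − 31.68 = 186.77 t/yr.
Box B: F(B→C) = (186.77 + 114.4) − 85.89 = 215.28 t/yr.
Box C throughput = its input = 215.28 t/yr; τ = 1019 / 215.28 = 4.733 yr.

4.73 yr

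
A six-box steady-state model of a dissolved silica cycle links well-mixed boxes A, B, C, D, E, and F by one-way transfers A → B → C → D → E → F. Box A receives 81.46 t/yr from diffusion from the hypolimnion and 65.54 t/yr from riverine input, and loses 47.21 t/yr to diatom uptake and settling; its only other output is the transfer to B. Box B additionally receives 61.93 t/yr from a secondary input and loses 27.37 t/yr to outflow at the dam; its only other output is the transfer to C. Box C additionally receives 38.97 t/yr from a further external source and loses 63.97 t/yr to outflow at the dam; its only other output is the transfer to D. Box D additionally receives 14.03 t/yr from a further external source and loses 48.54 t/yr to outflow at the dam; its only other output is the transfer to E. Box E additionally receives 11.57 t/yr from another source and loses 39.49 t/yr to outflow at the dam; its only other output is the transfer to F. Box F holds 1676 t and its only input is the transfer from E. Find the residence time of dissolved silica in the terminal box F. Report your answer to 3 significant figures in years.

Box A: F(A→B) = (81.46 + 65.54) − 47.21 = 99.790 t/yr.
Box B: F(B→C) = (99.790 + 61.93) − 27.37 = 134.35 t/yr.
Box C: F(C→D) = (134.35 + 38.97) − 63.97 = 109.35 t/yr.
Box D: F(D→E) = (109.35 + 14.03) − 48.54 = 74.840 t/yr.
Box E: F(E→F) = (74.840 + 11.57) − 39.49 = 46.920 t/yr.
Box F throughput = its input = 46.920 t/yr; τ = 1676 / 46.920 = 35.72 yr.

35.7 yr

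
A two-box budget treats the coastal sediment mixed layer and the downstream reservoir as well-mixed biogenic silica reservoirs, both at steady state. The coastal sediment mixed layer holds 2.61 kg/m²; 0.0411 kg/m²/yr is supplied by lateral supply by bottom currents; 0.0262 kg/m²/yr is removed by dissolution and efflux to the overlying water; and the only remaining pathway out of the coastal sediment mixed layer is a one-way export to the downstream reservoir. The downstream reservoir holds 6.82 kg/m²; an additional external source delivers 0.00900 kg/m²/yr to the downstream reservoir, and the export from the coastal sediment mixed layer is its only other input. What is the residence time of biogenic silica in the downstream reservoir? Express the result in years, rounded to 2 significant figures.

290 yr

Balance the coastal sediment mixed layer: ΣF_in = 0.041100 kg/m²/yr.
Export to the downstream reservoir = ΣF_in − (0.0262) = 0.014900 kg/m²/yr.
Total input to the downstream reservoir = 0.014900 + 0.00900 = 0.023900 kg/m²/yr; at steady state this equals its total output.
τ = M / F = 6.82 / 0.023900 = 285.4 yr.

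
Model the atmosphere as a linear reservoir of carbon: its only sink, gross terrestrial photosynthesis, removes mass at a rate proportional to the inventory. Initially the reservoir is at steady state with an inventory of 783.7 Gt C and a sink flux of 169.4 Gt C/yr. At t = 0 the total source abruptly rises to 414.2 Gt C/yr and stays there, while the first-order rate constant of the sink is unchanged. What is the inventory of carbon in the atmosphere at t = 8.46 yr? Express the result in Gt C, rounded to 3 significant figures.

1730 Gt C

Residence time τ = M₀/F₀ = 4.626 yr. The eventual steady state is M_∞ = M₀·(F₁/F₀) = 783.7 × 414.2/169.4 = 1916.2 Gt C.
The anomaly ΔM(t) = M(t) − M_∞ decays as ΔM₀·e^(−t/τ) with ΔM₀ = 783.7 − 1916.2 = −1133 Gt C.
At t = 8.46 yr, e^(−t/τ) = e^(−1.829) = 0.1606, so ΔM = −181.9 Gt C and M = 1916.2 − 181.9 = 1734.3 Gt C.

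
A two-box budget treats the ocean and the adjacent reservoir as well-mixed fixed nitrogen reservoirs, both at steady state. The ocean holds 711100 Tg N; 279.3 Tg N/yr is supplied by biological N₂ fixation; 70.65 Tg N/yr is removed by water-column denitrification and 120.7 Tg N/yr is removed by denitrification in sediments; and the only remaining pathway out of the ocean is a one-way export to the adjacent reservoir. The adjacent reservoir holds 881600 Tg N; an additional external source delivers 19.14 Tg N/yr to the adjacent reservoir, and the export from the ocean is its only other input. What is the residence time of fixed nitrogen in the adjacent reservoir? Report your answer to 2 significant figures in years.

8200 yr

Balance the ocean: ΣF_in = 279.30 Tg N/yr.
Export to the adjacent reservoir = ΣF_in − (70.65 + 120.7) = 87.950 Tg N/yr.
Total input to the adjacent reservoir = 87.950 + 19.14 = 107.09 Tg N/yr; at steady state this equals its total output.
τ = M / F = 881600 / 107.09 = 8232 yr.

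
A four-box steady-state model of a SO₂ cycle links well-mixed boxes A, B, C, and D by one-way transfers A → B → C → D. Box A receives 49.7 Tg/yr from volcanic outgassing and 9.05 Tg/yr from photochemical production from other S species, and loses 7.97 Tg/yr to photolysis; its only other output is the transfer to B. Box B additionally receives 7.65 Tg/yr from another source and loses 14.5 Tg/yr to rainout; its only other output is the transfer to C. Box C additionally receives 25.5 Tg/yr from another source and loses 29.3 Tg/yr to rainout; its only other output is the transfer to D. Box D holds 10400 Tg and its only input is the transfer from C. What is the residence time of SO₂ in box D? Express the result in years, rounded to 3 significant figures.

Box A: F(A→B) = (49.7 + 9.05) − 7.97 = 50.780 Tg/yr.
Box B: F(B→C) = (50.780 + 7.65) − 14.5 = 43.930 Tg/yr.
Box C: F(C→D) = (43.930 + 25.5) − 29.3 = 40.130 Tg/yr.
Box D throughput = its input = 40.130 Tg/yr; τ = 10400 / 40.130 = 259.2 yr.

259 yr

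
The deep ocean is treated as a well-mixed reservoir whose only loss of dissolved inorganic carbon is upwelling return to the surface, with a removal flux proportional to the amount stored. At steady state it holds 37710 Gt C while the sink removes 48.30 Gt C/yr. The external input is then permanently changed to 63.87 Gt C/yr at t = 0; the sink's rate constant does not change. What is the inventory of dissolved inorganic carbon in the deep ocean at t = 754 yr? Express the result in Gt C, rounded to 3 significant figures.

The sink rate constant is k = F₀/M₀ = 48.30/37710 = 0.001281 yr⁻¹.
Solving dM/dt = F₁ − kM with M(0) = M₀ gives M(t) = F₁/k + (M₀ − F₁/k)·e^(−kt).
F₁/k = 63.87/0.001281 = 49866 Gt C; kt = 0.001281 × 754 = 0.9657, e^(−kt) = 0.3807.
M(754) = 49866 + (37710 − 49866) × 0.3807 = 49866 − 4628 = 45238 Gt C.

45200 Gt C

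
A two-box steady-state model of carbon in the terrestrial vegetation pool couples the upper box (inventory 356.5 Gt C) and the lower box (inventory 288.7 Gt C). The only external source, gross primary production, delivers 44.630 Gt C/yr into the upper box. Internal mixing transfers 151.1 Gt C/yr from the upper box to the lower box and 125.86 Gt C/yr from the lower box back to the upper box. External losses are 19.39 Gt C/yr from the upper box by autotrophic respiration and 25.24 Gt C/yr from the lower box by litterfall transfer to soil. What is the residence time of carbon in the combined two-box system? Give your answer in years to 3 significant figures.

14.5 yr

Treat the two boxes together as one reservoir: the mixing fluxes between them are internal recycling, so τ = ΣM / Σ(external losses).
M_total = 356.5 + 288.7 = 645.20 Gt C.
ΣF_external_out = 19.39 + 25.24 = 44.630 Gt C/yr.
τ = M_total / ΣF_ext = 645.20 / 44.630 = 14.46 yr.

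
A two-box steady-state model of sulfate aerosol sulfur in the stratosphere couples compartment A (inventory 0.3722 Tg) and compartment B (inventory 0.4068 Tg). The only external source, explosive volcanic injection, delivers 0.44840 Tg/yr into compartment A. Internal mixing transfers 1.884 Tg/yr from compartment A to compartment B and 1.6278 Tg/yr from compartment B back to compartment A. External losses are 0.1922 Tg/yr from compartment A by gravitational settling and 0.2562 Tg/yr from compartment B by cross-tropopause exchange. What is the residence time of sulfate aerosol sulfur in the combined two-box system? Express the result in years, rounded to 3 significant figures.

1.74 yr

Residence time in the combined system uses the total inventory and the total *external* removal — internal exchanges between the two boxes cancel.
M_total = 0.3722 + 0.4068 = 0.77900 Tg.
ΣF_external_out = 0.1922 + 0.2562 = 0.44840 Tg/yr.
τ = M_total / ΣF_ext = 0.77900 / 0.44840 = 1.737 yr.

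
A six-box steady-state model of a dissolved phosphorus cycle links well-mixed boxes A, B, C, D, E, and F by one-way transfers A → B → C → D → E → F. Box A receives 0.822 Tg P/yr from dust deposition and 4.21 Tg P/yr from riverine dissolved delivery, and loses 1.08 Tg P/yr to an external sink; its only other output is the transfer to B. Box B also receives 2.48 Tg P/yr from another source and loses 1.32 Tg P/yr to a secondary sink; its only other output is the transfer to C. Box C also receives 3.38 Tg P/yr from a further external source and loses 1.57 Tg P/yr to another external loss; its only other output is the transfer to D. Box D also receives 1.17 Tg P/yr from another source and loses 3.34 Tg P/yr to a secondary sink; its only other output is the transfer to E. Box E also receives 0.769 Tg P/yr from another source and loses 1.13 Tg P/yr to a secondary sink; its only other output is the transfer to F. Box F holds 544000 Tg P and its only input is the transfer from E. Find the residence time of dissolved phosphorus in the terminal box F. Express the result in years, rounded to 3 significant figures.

Box A: F(A→B) = (0.822 + 4.21) − 1.08 = 3.9520 Tg P/yr.
Box B: F(B→C) = (3.9520 + 2.48) − 1.32 = 5.1120 Tg P/yr.
Box C: F(C→D) = (5.1120 + 3.38) − 1.57 = 6.9220 Tg P/yr.
Box D: F(D→E) = (6.9220 + 1.17) − 3.34 = 4.7520 Tg P/yr.
Box E: F(E→F) = (4.7520 + 0.769) − 1.13 = 4.3910 Tg P/yr.
Box F throughput = its input = 4.3910 Tg P/yr; τ = 544000 / 4.3910 = 123900 yr.

124000 yr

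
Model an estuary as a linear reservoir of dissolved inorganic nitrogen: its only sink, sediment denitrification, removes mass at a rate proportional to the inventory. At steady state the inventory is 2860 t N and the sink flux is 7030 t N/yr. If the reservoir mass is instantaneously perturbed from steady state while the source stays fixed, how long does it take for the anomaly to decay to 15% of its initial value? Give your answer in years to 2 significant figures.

For a linear reservoir the anomaly decays as exp(−t/τ) with τ = M/F = 2860/7030 = 0.4068 yr.
exp(−t/τ) = 0.15 ⇒ t = −τ ln(0.15) = 0.4068 × 1.897 = 0.7718 yr.

0.77 yr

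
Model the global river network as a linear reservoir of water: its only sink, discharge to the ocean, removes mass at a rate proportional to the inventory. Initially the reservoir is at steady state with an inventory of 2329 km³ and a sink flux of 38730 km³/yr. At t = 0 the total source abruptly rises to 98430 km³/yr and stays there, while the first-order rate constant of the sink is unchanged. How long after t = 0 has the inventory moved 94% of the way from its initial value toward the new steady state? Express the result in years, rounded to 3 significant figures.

0.169 yr

τ = M₀/F₀ = 2329/38730 = 0.06013 yr.
The remaining gap fraction is e^(−t/τ); 94% covered ⇒ e^(−t/τ) = 0.0600.
t = −τ ln(0.0600) = 0.06013 × 2.813 = 0.1692 yr.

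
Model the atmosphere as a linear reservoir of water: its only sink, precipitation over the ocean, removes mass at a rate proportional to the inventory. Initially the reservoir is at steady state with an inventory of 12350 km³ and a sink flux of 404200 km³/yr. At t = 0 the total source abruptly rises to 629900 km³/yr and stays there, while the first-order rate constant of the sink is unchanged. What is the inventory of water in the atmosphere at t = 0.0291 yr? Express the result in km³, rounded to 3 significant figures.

Residence time τ = M₀/F₀ = 0.03055 yr. The eventual steady state is M_∞ = M₀·(F₁/F₀) = 12350 × 629900/404200 = 19246 km³.
The anomaly ΔM(t) = M(t) − M_∞ decays as ΔM₀·e^(−t/τ) with ΔM₀ = 12350 − 19246 = −6896 km³.
At t = 0.0291 yr, e^(−t/τ) = e^(−0.9524) = 0.3858, so ΔM = −2661 km³ and M = 19246 − 2661 = 16585 km³.

16600 km³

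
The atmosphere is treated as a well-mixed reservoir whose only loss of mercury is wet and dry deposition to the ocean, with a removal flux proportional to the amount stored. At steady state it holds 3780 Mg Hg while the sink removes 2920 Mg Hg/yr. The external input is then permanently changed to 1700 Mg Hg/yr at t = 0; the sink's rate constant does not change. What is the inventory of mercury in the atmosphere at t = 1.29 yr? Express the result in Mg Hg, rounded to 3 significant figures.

Residence time τ = M₀/F₀ = 1.295 yr. The eventual steady state is M_∞ = M₀·(F₁/F₀) = 3780 × 1700/2920 = 2200.7 Mg Hg.
The anomaly ΔM(t) = M(t) − M_∞ decays as ΔM₀·e^(−t/τ) with ΔM₀ = 3780 − 2200.7 = 1579 Mg Hg.
At t = 1.29 yr, e^(−t/τ) = e^(−0.9965) = 0.3692, so ΔM = 583.0 Mg Hg and M = 2200.7 + 583.0 = 2783.7 Mg Hg.

2780 Mg Hg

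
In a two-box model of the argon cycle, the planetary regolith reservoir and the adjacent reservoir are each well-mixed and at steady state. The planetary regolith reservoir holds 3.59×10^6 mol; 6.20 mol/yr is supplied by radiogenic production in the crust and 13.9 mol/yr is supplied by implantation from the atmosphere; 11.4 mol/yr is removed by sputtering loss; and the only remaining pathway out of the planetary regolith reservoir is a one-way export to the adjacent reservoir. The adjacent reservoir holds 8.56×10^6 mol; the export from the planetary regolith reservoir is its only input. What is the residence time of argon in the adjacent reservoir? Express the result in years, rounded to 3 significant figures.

984000 yr

Balance the planetary regolith reservoir: ΣF_in = 6.20 + 13.9 = 20.100 mol/yr.
Export to the adjacent reservoir = ΣF_in − (11.4) = 8.7000 mol/yr.
At steady state the output of the adjacent reservoir equals its input, 8.7000 mol/yr.
τ = M / F = 8.56×10^6 / 8.7000 = 983900 yr.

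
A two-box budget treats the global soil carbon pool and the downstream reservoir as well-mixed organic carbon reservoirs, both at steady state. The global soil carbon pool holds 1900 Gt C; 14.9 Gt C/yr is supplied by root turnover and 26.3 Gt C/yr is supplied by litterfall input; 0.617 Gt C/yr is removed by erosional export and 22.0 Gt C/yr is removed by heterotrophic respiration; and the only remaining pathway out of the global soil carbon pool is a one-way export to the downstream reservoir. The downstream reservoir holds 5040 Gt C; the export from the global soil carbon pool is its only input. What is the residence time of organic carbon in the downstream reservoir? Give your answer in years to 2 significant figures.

Balance the global soil carbon pool: ΣF_in = 14.9 + 26.3 = 41.200 Gt C/yr.
Export to the downstream reservoir = ΣF_in − (0.617 + 22.0) = 18.583 Gt C/yr.
At steady state the output of the downstream reservoir equals its input, 18.583 Gt C/yr.
τ = M / F = 5040 / 18.583 = 271.2 yr.

270 yr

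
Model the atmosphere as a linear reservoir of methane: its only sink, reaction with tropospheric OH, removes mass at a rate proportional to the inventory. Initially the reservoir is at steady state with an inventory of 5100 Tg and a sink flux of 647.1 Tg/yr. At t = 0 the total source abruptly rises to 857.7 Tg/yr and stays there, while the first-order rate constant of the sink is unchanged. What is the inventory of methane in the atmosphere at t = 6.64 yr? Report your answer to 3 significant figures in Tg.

Residence time τ = M₀/F₀ = 7.881 yr. The eventual steady state is M_∞ = M₀·(F₁/F₀) = 5100 × 857.7/647.1 = 6759.8 Tg.
The anomaly ΔM(t) = M(t) − M_∞ decays as ΔM₀·e^(−t/τ) with ΔM₀ = 5100 − 6759.8 = −1660 Tg.
At t = 6.64 yr, e^(−t/τ) = e^(−0.8425) = 0.4306, so ΔM = −714.8 Tg and M = 6759.8 − 714.8 = 6045.0 Tg.

6050 Tg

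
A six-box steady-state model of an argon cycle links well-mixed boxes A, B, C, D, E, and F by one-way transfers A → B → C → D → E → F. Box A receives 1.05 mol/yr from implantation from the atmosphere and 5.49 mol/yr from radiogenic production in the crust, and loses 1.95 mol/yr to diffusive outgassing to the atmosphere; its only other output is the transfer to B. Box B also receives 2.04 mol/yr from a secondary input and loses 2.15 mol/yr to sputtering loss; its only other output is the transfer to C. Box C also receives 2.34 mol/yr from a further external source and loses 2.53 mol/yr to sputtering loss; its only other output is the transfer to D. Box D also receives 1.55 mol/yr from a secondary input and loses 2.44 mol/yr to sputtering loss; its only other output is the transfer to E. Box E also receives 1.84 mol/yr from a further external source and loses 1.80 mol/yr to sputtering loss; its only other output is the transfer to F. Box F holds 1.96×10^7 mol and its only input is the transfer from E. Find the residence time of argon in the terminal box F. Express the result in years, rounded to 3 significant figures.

Box A: F(A→B) = (1.05 + 5.49) − 1.95 = 4.5900 mol/yr.
Box B: F(B→C) = (4.5900 + 2.04) − 2.15 = 4.4800 mol/yr.
Box C: F(C→D) = (4.4800 + 2.34) − 2.53 = 4.2900 mol/yr.
Box D: F(D→E) = (4.2900 + 1.55) − 2.44 = 3.4000 mol/yr.
Box E: F(E→F) = (3.4000 + 1.84) − 1.80 = 3.4400 mol/yr.
Box F throughput = its input = 3.4400 mol/yr; τ = 1.96×10^7 / 3.4400 = 5.698×10^6 yr.

5.70×10^6 yr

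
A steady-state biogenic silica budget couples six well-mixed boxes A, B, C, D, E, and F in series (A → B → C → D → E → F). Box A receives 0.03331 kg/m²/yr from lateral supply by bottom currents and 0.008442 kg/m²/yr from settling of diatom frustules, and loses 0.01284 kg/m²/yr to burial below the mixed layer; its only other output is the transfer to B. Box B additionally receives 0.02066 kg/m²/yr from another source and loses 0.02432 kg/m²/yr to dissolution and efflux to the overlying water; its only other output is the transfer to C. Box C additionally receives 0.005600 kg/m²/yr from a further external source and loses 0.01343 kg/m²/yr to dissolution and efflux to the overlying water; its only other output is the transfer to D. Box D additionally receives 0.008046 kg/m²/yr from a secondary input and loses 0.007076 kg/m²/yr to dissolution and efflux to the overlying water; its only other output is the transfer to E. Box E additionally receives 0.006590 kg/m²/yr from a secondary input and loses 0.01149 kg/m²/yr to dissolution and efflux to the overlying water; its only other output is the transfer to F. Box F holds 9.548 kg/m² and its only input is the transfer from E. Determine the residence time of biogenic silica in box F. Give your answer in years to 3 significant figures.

708 yr

Box A: F(A→B) = (0.03331 + 0.008442) − 0.01284 = 0.028912 kg/m²/yr.
Box B: F(B→C) = (0.028912 + 0.02066) − 0.02432 = 0.025252 kg/m²/yr.
Box C: F(C→D) = (0.025252 + 0.005600) − 0.01343 = 0.017422 kg/m²/yr.
Box D: F(D→E) = (0.017422 + 0.008046) − 0.007076 = 0.018392 kg/m²/yr.
Box E: F(E→F) = (0.018392 + 0.006590) − 0.01149 = 0.013492 kg/m²/yr.
Box F throughput = its input = 0.013492 kg/m²/yr; τ = 9.548 / 0.013492 = 707.7 yr.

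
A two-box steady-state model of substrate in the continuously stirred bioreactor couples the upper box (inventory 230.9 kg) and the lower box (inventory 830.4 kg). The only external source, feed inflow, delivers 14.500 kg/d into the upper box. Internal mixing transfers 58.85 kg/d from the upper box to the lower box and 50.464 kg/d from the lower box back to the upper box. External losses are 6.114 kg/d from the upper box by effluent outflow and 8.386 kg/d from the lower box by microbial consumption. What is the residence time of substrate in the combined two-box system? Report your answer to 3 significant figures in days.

Treat the two boxes together as one reservoir: the mixing fluxes between them are internal recycling, so τ = ΣM / Σ(external losses).
M_total = 230.9 + 830.4 = 1061.3 kg.
ΣF_external_out = 6.114 + 8.386 = 14.500 kg/d.
τ = M_total / ΣF_ext = 1061.3 / 14.500 = 73.19 d.

73.2 d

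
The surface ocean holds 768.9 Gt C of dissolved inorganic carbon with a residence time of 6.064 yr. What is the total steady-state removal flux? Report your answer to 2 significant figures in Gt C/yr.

F = M / τ = 768.9 / 6.064 = 126.8 Gt C/yr.

130 Gt C/yr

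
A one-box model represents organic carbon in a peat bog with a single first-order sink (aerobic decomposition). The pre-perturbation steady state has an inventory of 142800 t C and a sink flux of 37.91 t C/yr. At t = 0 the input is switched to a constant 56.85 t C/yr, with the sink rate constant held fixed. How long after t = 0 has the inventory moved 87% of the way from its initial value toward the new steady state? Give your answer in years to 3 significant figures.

τ = M₀/F₀ = 142800/37.91 = 3767 yr.
The remaining gap fraction is e^(−t/τ); 87% covered ⇒ e^(−t/τ) = 0.130.
t = −τ ln(0.130) = 3767 × 2.040 = 7685 yr.

7690 yr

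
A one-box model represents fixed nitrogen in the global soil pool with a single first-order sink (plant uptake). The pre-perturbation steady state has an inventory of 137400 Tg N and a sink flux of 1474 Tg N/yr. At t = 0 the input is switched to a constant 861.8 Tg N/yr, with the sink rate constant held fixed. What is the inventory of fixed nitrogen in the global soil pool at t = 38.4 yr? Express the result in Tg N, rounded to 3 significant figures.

τ = M₀/F₀ = 137400/1474 = 93.22 yr; rate constant k = 1/τ.
New steady state M_∞ = F₁/k = F₁·τ = 861.8 × 93.22 = 80333 Tg N.
M(t) = M_∞ + (M₀ − M_∞)·e^(−t/τ); t/τ = 38.4/93.22 = 0.4119, so e^(−t/τ) = 0.6624.
M(t) = 80333 + 57070 × 0.6624 = 118130 Tg N.

118000 Tg N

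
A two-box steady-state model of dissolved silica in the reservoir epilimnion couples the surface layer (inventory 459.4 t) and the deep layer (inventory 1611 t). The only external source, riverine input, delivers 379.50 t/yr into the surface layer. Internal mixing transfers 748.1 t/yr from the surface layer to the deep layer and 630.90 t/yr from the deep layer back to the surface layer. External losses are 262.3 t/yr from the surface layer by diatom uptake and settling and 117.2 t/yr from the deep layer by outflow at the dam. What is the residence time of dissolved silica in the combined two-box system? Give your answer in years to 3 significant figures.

5.46 yr

Treat the two boxes together as one reservoir: the mixing fluxes between them are internal recycling, so τ = ΣM / Σ(external losses).
M_total = 459.4 + 1611 = 2070.4 t.
ΣF_external_out = 262.3 + 117.2 = 379.50 t/yr.
τ = M_total / ΣF_ext = 2070.4 / 379.50 = 5.456 yr.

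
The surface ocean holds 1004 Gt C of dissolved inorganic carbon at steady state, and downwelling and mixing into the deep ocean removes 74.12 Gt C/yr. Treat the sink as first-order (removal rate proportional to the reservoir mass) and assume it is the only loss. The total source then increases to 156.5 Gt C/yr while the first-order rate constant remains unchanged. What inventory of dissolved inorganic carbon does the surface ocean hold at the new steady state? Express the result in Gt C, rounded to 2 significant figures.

Rate constant k = F/M = 74.12 / 1004 = 0.07382 yr⁻¹.
At the new steady state, source = k·M_new ⇒ M_new = 156.5 / 0.07382 = 2120 Gt C.
(Equivalently M_new = M × F_new/F_old = 1004 × 156.5/74.12.)

2100 Gt C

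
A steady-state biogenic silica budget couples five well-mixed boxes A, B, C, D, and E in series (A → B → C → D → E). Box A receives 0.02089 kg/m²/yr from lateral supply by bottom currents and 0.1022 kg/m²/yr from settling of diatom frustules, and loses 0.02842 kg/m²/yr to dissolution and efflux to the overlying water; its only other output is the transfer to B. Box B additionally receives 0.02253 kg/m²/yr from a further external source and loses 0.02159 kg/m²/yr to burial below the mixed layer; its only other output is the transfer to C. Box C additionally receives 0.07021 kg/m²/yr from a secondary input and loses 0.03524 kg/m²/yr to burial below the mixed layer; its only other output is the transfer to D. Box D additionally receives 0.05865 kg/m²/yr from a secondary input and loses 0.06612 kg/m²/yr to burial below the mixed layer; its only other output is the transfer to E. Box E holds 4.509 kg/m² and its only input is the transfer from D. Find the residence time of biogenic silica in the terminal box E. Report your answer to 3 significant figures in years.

36.6 yr

Box A: F(A→B) = (0.02089 + 0.1022) − 0.02842 = 0.094670 kg/m²/yr.
Box B: F(B→C) = (0.094670 + 0.02253) − 0.02159 = 0.095610 kg/m²/yr.
Box C: F(C→D) = (0.095610 + 0.07021) − 0.03524 = 0.13058 kg/m²/yr.
Box D: F(D→E) = (0.13058 + 0.05865) − 0.06612 = 0.12311 kg/m²/yr.
Box E throughput = its input = 0.12311 kg/m²/yr; τ = 4.509 / 0.12311 = 36.63 yr.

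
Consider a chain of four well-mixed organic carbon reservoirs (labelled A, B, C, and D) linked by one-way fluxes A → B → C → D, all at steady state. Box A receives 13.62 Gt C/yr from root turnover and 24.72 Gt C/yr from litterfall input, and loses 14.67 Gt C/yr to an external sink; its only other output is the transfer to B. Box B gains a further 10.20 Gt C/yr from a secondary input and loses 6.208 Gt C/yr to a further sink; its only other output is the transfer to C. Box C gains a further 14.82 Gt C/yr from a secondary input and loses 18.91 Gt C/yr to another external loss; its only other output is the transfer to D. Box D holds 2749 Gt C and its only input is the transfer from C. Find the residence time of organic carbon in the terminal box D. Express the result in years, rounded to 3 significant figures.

117 yr

Box A: F(A→B) = (13.62 + 24.72) − 14.67 = 23.670 Gt C/yr.
Box B: F(B→C) = (23.670 + 10.20) − 6.208 = 27.662 Gt C/yr.
Box C: F(C→D) = (27.662 + 14.82) − 18.91 = 23.572 Gt C/yr.
Box D throughput = its input = 23.572 Gt C/yr; τ = 2749 / 23.572 = 116.6 yr.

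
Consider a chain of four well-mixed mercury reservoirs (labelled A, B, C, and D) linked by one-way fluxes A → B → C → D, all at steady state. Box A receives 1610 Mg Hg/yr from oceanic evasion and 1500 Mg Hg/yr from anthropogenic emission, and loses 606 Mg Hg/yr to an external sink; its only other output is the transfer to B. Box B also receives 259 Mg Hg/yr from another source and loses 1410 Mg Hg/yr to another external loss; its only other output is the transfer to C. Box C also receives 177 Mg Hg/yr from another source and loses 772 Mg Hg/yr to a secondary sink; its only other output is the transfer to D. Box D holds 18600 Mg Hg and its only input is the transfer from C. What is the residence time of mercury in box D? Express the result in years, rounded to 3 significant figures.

24.5 yr

Box A: F(A→B) = (1610 + 1500) − 606 = 2504.0 Mg Hg/yr.
Box B: F(B→C) = (2504.0 + 259) − 1410 = 1353.0 Mg Hg/yr.
Box C: F(C→D) = (1353.0 + 177) − 772 = 758.00 Mg Hg/yr.
Box D throughput = its input = 758.00 Mg Hg/yr; τ = 18600 / 758.00 = 24.54 yr.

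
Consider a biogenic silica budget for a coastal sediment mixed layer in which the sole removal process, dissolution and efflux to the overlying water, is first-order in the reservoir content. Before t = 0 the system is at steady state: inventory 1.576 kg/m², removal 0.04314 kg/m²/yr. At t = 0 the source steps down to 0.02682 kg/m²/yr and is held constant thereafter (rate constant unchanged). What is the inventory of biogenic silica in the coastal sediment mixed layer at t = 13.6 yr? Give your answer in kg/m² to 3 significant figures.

1.39 kg/m²

The sink rate constant is k = F₀/M₀ = 0.04314/1.576 = 0.02737 yr⁻¹.
Solving dM/dt = F₁ − kM with M(0) = M₀ gives M(t) = F₁/k + (M₀ − F₁/k)·e^(−kt).
F₁/k = 0.02682/0.02737 = 0.97979 kg/m²; kt = 0.02737 × 13.6 = 0.3723, e^(−kt) = 0.6892.
M(13.6) = 0.97979 + (1.576 − 0.97979) × 0.6892 = 0.97979 + 0.4109 = 1.3907 kg/m².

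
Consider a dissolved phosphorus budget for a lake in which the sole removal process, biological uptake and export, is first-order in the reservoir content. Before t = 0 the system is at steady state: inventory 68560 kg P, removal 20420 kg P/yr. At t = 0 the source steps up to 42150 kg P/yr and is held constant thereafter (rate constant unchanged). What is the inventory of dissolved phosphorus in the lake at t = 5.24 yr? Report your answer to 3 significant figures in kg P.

The sink rate constant is k = F₀/M₀ = 20420/68560 = 0.2978 yr⁻¹.
Solving dM/dt = F₁ − kM with M(0) = M₀ gives M(t) = F₁/k + (M₀ − F₁/k)·e^(−kt).
F₁/k = 42150/0.2978 = 141520 kg P; kt = 0.2978 × 5.24 = 1.561, e^(−kt) = 0.2100.
M(5.24) = 141520 + (68560 − 141520) × 0.2100 = 141520 − 15320 = 126200 kg P.

126000 kg P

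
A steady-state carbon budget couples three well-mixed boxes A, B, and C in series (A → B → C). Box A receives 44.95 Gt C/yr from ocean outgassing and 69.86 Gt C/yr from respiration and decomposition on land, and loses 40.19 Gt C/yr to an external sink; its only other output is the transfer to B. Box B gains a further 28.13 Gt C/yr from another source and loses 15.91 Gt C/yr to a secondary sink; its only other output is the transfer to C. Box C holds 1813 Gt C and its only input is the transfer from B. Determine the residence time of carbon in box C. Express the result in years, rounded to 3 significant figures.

Box A: F(A→B) = (44.95 + 69.86) − 40.19 = 74.620 Gt C/yr.
Box B: F(B→C) = (74.620 + 28.13) − 15.91 = 86.840 Gt C/yr.
Box C throughput = its input = 86.840 Gt C/yr; τ = 1813 / 86.840 = 20.88 yr.

20.9 yr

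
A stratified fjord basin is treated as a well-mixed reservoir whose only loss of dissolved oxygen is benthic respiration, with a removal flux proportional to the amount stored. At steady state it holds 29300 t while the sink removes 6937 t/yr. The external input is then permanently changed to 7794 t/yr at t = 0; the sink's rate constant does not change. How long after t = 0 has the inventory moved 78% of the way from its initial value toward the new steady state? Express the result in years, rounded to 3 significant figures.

6.40 yr

τ = M₀/F₀ = 29300/6937 = 4.224 yr.
The remaining gap fraction is e^(−t/τ); 78% covered ⇒ e^(−t/τ) = 0.220.
t = −τ ln(0.220) = 4.224 × 1.514 = 6.395 yr.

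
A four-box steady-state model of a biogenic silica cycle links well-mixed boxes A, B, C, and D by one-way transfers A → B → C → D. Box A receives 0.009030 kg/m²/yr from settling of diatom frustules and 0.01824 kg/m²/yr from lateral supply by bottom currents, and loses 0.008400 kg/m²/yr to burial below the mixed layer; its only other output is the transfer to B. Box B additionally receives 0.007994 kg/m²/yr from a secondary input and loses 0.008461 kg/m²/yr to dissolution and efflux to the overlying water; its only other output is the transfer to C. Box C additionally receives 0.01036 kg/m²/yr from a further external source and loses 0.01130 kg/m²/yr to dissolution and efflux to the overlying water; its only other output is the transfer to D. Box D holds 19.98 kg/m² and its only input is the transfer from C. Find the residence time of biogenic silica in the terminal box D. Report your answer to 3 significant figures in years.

Box A: F(A→B) = (0.009030 + 0.01824) − 0.008400 = 0.018870 kg/m²/yr.
Box B: F(B→C) = (0.018870 + 0.007994) − 0.008461 = 0.018403 kg/m²/yr.
Box C: F(C→D) = (0.018403 + 0.01036) − 0.01130 = 0.017463 kg/m²/yr.
Box D throughput = its input = 0.017463 kg/m²/yr; τ = 19.98 / 0.017463 = 1144 yr.

1140 yr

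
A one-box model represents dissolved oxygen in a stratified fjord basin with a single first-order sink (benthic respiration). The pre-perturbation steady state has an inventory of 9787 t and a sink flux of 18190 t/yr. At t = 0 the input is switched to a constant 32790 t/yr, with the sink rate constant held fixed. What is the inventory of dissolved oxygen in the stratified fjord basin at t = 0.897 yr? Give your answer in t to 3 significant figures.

16200 t

The sink rate constant is k = F₀/M₀ = 18190/9787 = 1.859 yr⁻¹.
Solving dM/dt = F₁ − kM with M(0) = M₀ gives M(t) = F₁/k + (M₀ − F₁/k)·e^(−kt).
F₁/k = 32790/1.859 = 17642 t; kt = 1.859 × 0.897 = 1.667, e^(−kt) = 0.1888.
M(0.897) = 17642 + (9787 − 17642) × 0.1888 = 17642 − 1483 = 16159 t.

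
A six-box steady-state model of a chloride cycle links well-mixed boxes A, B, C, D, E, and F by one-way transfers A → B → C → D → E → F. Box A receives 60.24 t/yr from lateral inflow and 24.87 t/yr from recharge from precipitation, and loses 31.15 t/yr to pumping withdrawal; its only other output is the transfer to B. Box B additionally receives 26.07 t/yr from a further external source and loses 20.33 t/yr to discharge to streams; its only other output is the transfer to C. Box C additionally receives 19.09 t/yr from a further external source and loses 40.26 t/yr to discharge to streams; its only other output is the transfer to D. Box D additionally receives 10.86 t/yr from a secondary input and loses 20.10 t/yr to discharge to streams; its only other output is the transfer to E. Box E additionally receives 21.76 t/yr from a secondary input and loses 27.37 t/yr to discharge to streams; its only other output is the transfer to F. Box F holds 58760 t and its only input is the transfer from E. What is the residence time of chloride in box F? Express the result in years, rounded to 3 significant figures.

Box A: F(A→B) = (60.24 + 24.87) − 31.15 = 53.960 t/yr.
Box B: F(B→C) = (53.960 + 26.07) − 20.33 = 59.700 t/yr.
Box C: F(C→D) = (59.700 + 19.09) − 40.26 = 38.530 t/yr.
Box D: F(D→E) = (38.530 + 10.86) − 20.10 = 29.290 t/yr.
Box E: F(E→F) = (29.290 + 21.76) − 27.37 = 23.680 t/yr.
Box F throughput = its input = 23.680 t/yr; τ = 58760 / 23.680 = 2481 yr.

2480 yr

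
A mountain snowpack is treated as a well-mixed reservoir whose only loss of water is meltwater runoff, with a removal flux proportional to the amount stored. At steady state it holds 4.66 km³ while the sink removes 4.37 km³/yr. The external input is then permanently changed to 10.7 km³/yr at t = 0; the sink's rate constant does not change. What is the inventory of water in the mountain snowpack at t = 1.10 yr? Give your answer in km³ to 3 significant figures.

The sink rate constant is k = F₀/M₀ = 4.37/4.66 = 0.9378 yr⁻¹.
Solving dM/dt = F₁ − kM with M(0) = M₀ gives M(t) = F₁/k + (M₀ − F₁/k)·e^(−kt).
F₁/k = 10.7/0.9378 = 11.410 km³; kt = 0.9378 × 1.10 = 1.032, e^(−kt) = 0.3565.
M(1.10) = 11.410 + (4.66 − 11.410) × 0.3565 = 11.410 − 2.406 = 9.0040 km³.

9.00 km³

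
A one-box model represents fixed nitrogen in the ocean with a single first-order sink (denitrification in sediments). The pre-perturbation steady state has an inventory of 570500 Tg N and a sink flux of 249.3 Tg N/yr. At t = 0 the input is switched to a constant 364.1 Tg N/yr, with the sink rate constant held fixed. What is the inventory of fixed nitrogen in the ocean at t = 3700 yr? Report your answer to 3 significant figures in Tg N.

τ = M₀/F₀ = 570500/249.3 = 2288 yr; rate constant k = 1/τ.
New steady state M_∞ = F₁/k = F₁·τ = 364.1 × 2288 = 833210 Tg N.
M(t) = M_∞ + (M₀ − M_∞)·e^(−t/τ); t/τ = 3700/2288 = 1.617, so e^(−t/τ) = 0.1985.
M(t) = 833210 − 262700 × 0.1985 = 781060 Tg N.

781000 Tg N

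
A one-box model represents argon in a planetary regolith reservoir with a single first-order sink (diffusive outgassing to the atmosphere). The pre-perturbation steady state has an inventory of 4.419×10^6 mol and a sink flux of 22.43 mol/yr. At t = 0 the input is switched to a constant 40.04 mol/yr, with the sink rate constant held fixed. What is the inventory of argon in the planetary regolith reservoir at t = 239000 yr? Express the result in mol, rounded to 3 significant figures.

6.86×10^6 mol

τ = M₀/F₀ = 4.419×10^6/22.43 = 197000 yr; rate constant k = 1/τ.
New steady state M_∞ = F₁/k = F₁·τ = 40.04 × 197000 = 7.8884×10^6 mol.
M(t) = M_∞ + (M₀ − M_∞)·e^(−t/τ); t/τ = 239000/197000 = 1.213, so e^(−t/τ) = 0.2973.
M(t) = 7.8884×10^6 − 3.469×10^6 × 0.2973 = 6.8571×10^6 mol.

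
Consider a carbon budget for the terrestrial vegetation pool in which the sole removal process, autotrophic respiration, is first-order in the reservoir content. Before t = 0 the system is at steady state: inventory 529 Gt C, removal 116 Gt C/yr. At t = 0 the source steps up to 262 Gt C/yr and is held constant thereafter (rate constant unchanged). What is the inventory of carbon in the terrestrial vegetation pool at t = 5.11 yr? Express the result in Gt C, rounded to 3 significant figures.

τ = M₀/F₀ = 529/116 = 4.560 yr; rate constant k = 1/τ.
New steady state M_∞ = F₁/k = F₁·τ = 262 × 4.560 = 1194.8 Gt C.
M(t) = M_∞ + (M₀ − M_∞)·e^(−t/τ); t/τ = 5.11/4.560 = 1.121, so e^(−t/τ) = 0.3261.
M(t) = 1194.8 − 665.8 × 0.3261 = 977.68 Gt C.

978 Gt C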